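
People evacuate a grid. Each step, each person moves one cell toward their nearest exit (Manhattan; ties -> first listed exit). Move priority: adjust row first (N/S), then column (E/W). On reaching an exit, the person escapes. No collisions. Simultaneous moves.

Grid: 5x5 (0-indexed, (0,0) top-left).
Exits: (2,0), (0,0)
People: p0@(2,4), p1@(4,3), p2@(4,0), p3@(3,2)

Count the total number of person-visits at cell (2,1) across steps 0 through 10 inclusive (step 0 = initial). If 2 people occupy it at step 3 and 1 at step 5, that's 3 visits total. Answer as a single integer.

Answer: 3

Derivation:
Step 0: p0@(2,4) p1@(4,3) p2@(4,0) p3@(3,2) -> at (2,1): 0 [-], cum=0
Step 1: p0@(2,3) p1@(3,3) p2@(3,0) p3@(2,2) -> at (2,1): 0 [-], cum=0
Step 2: p0@(2,2) p1@(2,3) p2@ESC p3@(2,1) -> at (2,1): 1 [p3], cum=1
Step 3: p0@(2,1) p1@(2,2) p2@ESC p3@ESC -> at (2,1): 1 [p0], cum=2
Step 4: p0@ESC p1@(2,1) p2@ESC p3@ESC -> at (2,1): 1 [p1], cum=3
Step 5: p0@ESC p1@ESC p2@ESC p3@ESC -> at (2,1): 0 [-], cum=3
Total visits = 3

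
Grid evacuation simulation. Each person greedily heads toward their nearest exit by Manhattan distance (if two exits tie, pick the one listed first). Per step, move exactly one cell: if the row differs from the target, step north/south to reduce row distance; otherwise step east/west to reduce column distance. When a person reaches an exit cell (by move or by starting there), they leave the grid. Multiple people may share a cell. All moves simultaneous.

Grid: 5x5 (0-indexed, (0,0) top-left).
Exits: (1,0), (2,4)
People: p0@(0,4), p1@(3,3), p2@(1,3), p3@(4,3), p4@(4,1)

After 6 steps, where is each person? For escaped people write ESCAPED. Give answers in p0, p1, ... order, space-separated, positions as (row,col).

Step 1: p0:(0,4)->(1,4) | p1:(3,3)->(2,3) | p2:(1,3)->(2,3) | p3:(4,3)->(3,3) | p4:(4,1)->(3,1)
Step 2: p0:(1,4)->(2,4)->EXIT | p1:(2,3)->(2,4)->EXIT | p2:(2,3)->(2,4)->EXIT | p3:(3,3)->(2,3) | p4:(3,1)->(2,1)
Step 3: p0:escaped | p1:escaped | p2:escaped | p3:(2,3)->(2,4)->EXIT | p4:(2,1)->(1,1)
Step 4: p0:escaped | p1:escaped | p2:escaped | p3:escaped | p4:(1,1)->(1,0)->EXIT

ESCAPED ESCAPED ESCAPED ESCAPED ESCAPED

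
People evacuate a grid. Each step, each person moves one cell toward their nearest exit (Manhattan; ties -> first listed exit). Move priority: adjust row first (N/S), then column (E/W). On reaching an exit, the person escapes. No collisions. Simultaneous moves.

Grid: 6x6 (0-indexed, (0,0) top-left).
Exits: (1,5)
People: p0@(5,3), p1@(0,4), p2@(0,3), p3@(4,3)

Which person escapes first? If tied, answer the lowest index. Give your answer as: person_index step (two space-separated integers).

Step 1: p0:(5,3)->(4,3) | p1:(0,4)->(1,4) | p2:(0,3)->(1,3) | p3:(4,3)->(3,3)
Step 2: p0:(4,3)->(3,3) | p1:(1,4)->(1,5)->EXIT | p2:(1,3)->(1,4) | p3:(3,3)->(2,3)
Step 3: p0:(3,3)->(2,3) | p1:escaped | p2:(1,4)->(1,5)->EXIT | p3:(2,3)->(1,3)
Step 4: p0:(2,3)->(1,3) | p1:escaped | p2:escaped | p3:(1,3)->(1,4)
Step 5: p0:(1,3)->(1,4) | p1:escaped | p2:escaped | p3:(1,4)->(1,5)->EXIT
Step 6: p0:(1,4)->(1,5)->EXIT | p1:escaped | p2:escaped | p3:escaped
Exit steps: [6, 2, 3, 5]
First to escape: p1 at step 2

Answer: 1 2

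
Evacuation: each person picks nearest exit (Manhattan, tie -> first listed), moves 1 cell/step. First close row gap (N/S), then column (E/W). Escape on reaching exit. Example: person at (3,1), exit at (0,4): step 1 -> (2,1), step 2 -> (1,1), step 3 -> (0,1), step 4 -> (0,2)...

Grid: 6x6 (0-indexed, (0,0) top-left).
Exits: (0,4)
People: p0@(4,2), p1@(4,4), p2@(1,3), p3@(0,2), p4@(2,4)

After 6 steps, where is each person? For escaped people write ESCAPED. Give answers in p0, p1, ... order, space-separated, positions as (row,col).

Step 1: p0:(4,2)->(3,2) | p1:(4,4)->(3,4) | p2:(1,3)->(0,3) | p3:(0,2)->(0,3) | p4:(2,4)->(1,4)
Step 2: p0:(3,2)->(2,2) | p1:(3,4)->(2,4) | p2:(0,3)->(0,4)->EXIT | p3:(0,3)->(0,4)->EXIT | p4:(1,4)->(0,4)->EXIT
Step 3: p0:(2,2)->(1,2) | p1:(2,4)->(1,4) | p2:escaped | p3:escaped | p4:escaped
Step 4: p0:(1,2)->(0,2) | p1:(1,4)->(0,4)->EXIT | p2:escaped | p3:escaped | p4:escaped
Step 5: p0:(0,2)->(0,3) | p1:escaped | p2:escaped | p3:escaped | p4:escaped
Step 6: p0:(0,3)->(0,4)->EXIT | p1:escaped | p2:escaped | p3:escaped | p4:escaped

ESCAPED ESCAPED ESCAPED ESCAPED ESCAPED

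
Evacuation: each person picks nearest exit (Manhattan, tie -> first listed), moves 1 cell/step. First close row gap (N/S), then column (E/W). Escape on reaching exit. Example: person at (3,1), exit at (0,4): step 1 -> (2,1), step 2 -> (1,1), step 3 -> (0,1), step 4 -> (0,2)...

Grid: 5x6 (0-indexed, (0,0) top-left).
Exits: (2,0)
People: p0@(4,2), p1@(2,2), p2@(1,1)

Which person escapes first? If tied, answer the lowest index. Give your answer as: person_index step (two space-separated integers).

Step 1: p0:(4,2)->(3,2) | p1:(2,2)->(2,1) | p2:(1,1)->(2,1)
Step 2: p0:(3,2)->(2,2) | p1:(2,1)->(2,0)->EXIT | p2:(2,1)->(2,0)->EXIT
Step 3: p0:(2,2)->(2,1) | p1:escaped | p2:escaped
Step 4: p0:(2,1)->(2,0)->EXIT | p1:escaped | p2:escaped
Exit steps: [4, 2, 2]
First to escape: p1 at step 2

Answer: 1 2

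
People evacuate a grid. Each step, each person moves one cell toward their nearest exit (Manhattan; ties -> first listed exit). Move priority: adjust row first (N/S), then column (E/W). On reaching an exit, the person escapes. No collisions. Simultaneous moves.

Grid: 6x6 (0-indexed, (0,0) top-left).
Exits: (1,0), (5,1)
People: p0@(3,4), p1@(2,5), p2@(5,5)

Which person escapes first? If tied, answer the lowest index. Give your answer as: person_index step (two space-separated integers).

Step 1: p0:(3,4)->(4,4) | p1:(2,5)->(1,5) | p2:(5,5)->(5,4)
Step 2: p0:(4,4)->(5,4) | p1:(1,5)->(1,4) | p2:(5,4)->(5,3)
Step 3: p0:(5,4)->(5,3) | p1:(1,4)->(1,3) | p2:(5,3)->(5,2)
Step 4: p0:(5,3)->(5,2) | p1:(1,3)->(1,2) | p2:(5,2)->(5,1)->EXIT
Step 5: p0:(5,2)->(5,1)->EXIT | p1:(1,2)->(1,1) | p2:escaped
Step 6: p0:escaped | p1:(1,1)->(1,0)->EXIT | p2:escaped
Exit steps: [5, 6, 4]
First to escape: p2 at step 4

Answer: 2 4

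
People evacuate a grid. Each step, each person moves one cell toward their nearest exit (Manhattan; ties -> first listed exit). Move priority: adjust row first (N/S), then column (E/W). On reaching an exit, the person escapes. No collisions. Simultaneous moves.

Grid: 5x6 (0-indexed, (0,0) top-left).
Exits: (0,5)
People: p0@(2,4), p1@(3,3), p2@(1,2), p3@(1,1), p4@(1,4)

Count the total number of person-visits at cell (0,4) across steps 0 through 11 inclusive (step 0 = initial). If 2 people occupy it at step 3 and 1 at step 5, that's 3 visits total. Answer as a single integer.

Step 0: p0@(2,4) p1@(3,3) p2@(1,2) p3@(1,1) p4@(1,4) -> at (0,4): 0 [-], cum=0
Step 1: p0@(1,4) p1@(2,3) p2@(0,2) p3@(0,1) p4@(0,4) -> at (0,4): 1 [p4], cum=1
Step 2: p0@(0,4) p1@(1,3) p2@(0,3) p3@(0,2) p4@ESC -> at (0,4): 1 [p0], cum=2
Step 3: p0@ESC p1@(0,3) p2@(0,4) p3@(0,3) p4@ESC -> at (0,4): 1 [p2], cum=3
Step 4: p0@ESC p1@(0,4) p2@ESC p3@(0,4) p4@ESC -> at (0,4): 2 [p1,p3], cum=5
Step 5: p0@ESC p1@ESC p2@ESC p3@ESC p4@ESC -> at (0,4): 0 [-], cum=5
Total visits = 5

Answer: 5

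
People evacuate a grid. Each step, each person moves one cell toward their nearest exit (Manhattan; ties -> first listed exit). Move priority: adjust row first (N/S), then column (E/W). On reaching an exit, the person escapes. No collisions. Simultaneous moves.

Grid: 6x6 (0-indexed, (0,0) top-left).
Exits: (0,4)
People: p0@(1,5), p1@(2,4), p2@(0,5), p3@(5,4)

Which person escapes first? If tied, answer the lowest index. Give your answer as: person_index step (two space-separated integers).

Step 1: p0:(1,5)->(0,5) | p1:(2,4)->(1,4) | p2:(0,5)->(0,4)->EXIT | p3:(5,4)->(4,4)
Step 2: p0:(0,5)->(0,4)->EXIT | p1:(1,4)->(0,4)->EXIT | p2:escaped | p3:(4,4)->(3,4)
Step 3: p0:escaped | p1:escaped | p2:escaped | p3:(3,4)->(2,4)
Step 4: p0:escaped | p1:escaped | p2:escaped | p3:(2,4)->(1,4)
Step 5: p0:escaped | p1:escaped | p2:escaped | p3:(1,4)->(0,4)->EXIT
Exit steps: [2, 2, 1, 5]
First to escape: p2 at step 1

Answer: 2 1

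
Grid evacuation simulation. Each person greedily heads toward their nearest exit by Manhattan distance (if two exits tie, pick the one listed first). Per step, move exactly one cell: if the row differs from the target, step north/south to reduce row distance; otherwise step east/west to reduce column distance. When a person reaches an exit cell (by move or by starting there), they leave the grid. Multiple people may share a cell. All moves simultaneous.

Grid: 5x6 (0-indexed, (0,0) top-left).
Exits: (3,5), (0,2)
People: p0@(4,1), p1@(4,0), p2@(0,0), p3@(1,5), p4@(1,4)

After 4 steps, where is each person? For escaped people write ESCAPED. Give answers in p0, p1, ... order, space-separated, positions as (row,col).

Step 1: p0:(4,1)->(3,1) | p1:(4,0)->(3,0) | p2:(0,0)->(0,1) | p3:(1,5)->(2,5) | p4:(1,4)->(2,4)
Step 2: p0:(3,1)->(3,2) | p1:(3,0)->(3,1) | p2:(0,1)->(0,2)->EXIT | p3:(2,5)->(3,5)->EXIT | p4:(2,4)->(3,4)
Step 3: p0:(3,2)->(3,3) | p1:(3,1)->(3,2) | p2:escaped | p3:escaped | p4:(3,4)->(3,5)->EXIT
Step 4: p0:(3,3)->(3,4) | p1:(3,2)->(3,3) | p2:escaped | p3:escaped | p4:escaped

(3,4) (3,3) ESCAPED ESCAPED ESCAPED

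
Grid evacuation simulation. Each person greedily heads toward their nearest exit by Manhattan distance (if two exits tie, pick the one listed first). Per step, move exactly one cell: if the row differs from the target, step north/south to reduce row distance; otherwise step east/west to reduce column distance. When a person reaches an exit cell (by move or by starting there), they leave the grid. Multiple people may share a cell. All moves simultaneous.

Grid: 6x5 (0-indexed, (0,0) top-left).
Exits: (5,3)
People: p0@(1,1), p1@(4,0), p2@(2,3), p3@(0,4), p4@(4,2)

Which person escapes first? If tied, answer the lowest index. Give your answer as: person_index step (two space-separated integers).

Answer: 4 2

Derivation:
Step 1: p0:(1,1)->(2,1) | p1:(4,0)->(5,0) | p2:(2,3)->(3,3) | p3:(0,4)->(1,4) | p4:(4,2)->(5,2)
Step 2: p0:(2,1)->(3,1) | p1:(5,0)->(5,1) | p2:(3,3)->(4,3) | p3:(1,4)->(2,4) | p4:(5,2)->(5,3)->EXIT
Step 3: p0:(3,1)->(4,1) | p1:(5,1)->(5,2) | p2:(4,3)->(5,3)->EXIT | p3:(2,4)->(3,4) | p4:escaped
Step 4: p0:(4,1)->(5,1) | p1:(5,2)->(5,3)->EXIT | p2:escaped | p3:(3,4)->(4,4) | p4:escaped
Step 5: p0:(5,1)->(5,2) | p1:escaped | p2:escaped | p3:(4,4)->(5,4) | p4:escaped
Step 6: p0:(5,2)->(5,3)->EXIT | p1:escaped | p2:escaped | p3:(5,4)->(5,3)->EXIT | p4:escaped
Exit steps: [6, 4, 3, 6, 2]
First to escape: p4 at step 2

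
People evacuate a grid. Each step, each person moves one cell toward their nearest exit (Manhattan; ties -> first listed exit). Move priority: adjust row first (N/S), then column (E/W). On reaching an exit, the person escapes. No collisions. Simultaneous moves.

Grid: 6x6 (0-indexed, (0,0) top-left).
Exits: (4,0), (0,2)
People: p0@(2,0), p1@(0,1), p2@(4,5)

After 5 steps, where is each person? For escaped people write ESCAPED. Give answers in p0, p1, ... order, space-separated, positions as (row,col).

Step 1: p0:(2,0)->(3,0) | p1:(0,1)->(0,2)->EXIT | p2:(4,5)->(4,4)
Step 2: p0:(3,0)->(4,0)->EXIT | p1:escaped | p2:(4,4)->(4,3)
Step 3: p0:escaped | p1:escaped | p2:(4,3)->(4,2)
Step 4: p0:escaped | p1:escaped | p2:(4,2)->(4,1)
Step 5: p0:escaped | p1:escaped | p2:(4,1)->(4,0)->EXIT

ESCAPED ESCAPED ESCAPED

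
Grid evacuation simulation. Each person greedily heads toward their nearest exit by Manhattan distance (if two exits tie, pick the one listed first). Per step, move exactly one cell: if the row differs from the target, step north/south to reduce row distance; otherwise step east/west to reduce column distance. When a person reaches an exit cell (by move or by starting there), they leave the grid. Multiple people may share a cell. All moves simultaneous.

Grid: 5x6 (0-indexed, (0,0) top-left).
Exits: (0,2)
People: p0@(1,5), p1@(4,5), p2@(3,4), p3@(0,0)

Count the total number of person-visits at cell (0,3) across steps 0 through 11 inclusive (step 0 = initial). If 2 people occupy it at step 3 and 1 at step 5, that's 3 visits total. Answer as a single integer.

Answer: 3

Derivation:
Step 0: p0@(1,5) p1@(4,5) p2@(3,4) p3@(0,0) -> at (0,3): 0 [-], cum=0
Step 1: p0@(0,5) p1@(3,5) p2@(2,4) p3@(0,1) -> at (0,3): 0 [-], cum=0
Step 2: p0@(0,4) p1@(2,5) p2@(1,4) p3@ESC -> at (0,3): 0 [-], cum=0
Step 3: p0@(0,3) p1@(1,5) p2@(0,4) p3@ESC -> at (0,3): 1 [p0], cum=1
Step 4: p0@ESC p1@(0,5) p2@(0,3) p3@ESC -> at (0,3): 1 [p2], cum=2
Step 5: p0@ESC p1@(0,4) p2@ESC p3@ESC -> at (0,3): 0 [-], cum=2
Step 6: p0@ESC p1@(0,3) p2@ESC p3@ESC -> at (0,3): 1 [p1], cum=3
Step 7: p0@ESC p1@ESC p2@ESC p3@ESC -> at (0,3): 0 [-], cum=3
Total visits = 3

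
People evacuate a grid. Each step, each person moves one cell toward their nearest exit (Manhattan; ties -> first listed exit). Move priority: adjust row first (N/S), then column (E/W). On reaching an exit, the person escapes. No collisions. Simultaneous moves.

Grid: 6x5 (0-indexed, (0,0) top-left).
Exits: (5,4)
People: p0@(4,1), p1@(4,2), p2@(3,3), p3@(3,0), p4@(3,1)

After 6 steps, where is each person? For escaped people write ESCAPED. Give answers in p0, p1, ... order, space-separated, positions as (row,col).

Step 1: p0:(4,1)->(5,1) | p1:(4,2)->(5,2) | p2:(3,3)->(4,3) | p3:(3,0)->(4,0) | p4:(3,1)->(4,1)
Step 2: p0:(5,1)->(5,2) | p1:(5,2)->(5,3) | p2:(4,3)->(5,3) | p3:(4,0)->(5,0) | p4:(4,1)->(5,1)
Step 3: p0:(5,2)->(5,3) | p1:(5,3)->(5,4)->EXIT | p2:(5,3)->(5,4)->EXIT | p3:(5,0)->(5,1) | p4:(5,1)->(5,2)
Step 4: p0:(5,3)->(5,4)->EXIT | p1:escaped | p2:escaped | p3:(5,1)->(5,2) | p4:(5,2)->(5,3)
Step 5: p0:escaped | p1:escaped | p2:escaped | p3:(5,2)->(5,3) | p4:(5,3)->(5,4)->EXIT
Step 6: p0:escaped | p1:escaped | p2:escaped | p3:(5,3)->(5,4)->EXIT | p4:escaped

ESCAPED ESCAPED ESCAPED ESCAPED ESCAPED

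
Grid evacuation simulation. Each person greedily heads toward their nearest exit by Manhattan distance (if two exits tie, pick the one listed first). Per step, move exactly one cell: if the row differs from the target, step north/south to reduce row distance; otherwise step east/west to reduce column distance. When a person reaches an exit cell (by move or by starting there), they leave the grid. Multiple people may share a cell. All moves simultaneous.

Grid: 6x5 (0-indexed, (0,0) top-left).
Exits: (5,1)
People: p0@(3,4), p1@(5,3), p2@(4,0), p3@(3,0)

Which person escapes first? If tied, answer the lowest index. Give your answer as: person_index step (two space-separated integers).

Step 1: p0:(3,4)->(4,4) | p1:(5,3)->(5,2) | p2:(4,0)->(5,0) | p3:(3,0)->(4,0)
Step 2: p0:(4,4)->(5,4) | p1:(5,2)->(5,1)->EXIT | p2:(5,0)->(5,1)->EXIT | p3:(4,0)->(5,0)
Step 3: p0:(5,4)->(5,3) | p1:escaped | p2:escaped | p3:(5,0)->(5,1)->EXIT
Step 4: p0:(5,3)->(5,2) | p1:escaped | p2:escaped | p3:escaped
Step 5: p0:(5,2)->(5,1)->EXIT | p1:escaped | p2:escaped | p3:escaped
Exit steps: [5, 2, 2, 3]
First to escape: p1 at step 2

Answer: 1 2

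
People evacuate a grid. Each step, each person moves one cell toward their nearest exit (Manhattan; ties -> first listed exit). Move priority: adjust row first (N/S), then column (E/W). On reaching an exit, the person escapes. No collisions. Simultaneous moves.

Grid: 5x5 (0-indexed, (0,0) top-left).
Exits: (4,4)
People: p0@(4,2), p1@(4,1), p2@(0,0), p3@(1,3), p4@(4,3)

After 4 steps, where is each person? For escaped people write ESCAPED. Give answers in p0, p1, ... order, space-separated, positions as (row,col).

Step 1: p0:(4,2)->(4,3) | p1:(4,1)->(4,2) | p2:(0,0)->(1,0) | p3:(1,3)->(2,3) | p4:(4,3)->(4,4)->EXIT
Step 2: p0:(4,3)->(4,4)->EXIT | p1:(4,2)->(4,3) | p2:(1,0)->(2,0) | p3:(2,3)->(3,3) | p4:escaped
Step 3: p0:escaped | p1:(4,3)->(4,4)->EXIT | p2:(2,0)->(3,0) | p3:(3,3)->(4,3) | p4:escaped
Step 4: p0:escaped | p1:escaped | p2:(3,0)->(4,0) | p3:(4,3)->(4,4)->EXIT | p4:escaped

ESCAPED ESCAPED (4,0) ESCAPED ESCAPED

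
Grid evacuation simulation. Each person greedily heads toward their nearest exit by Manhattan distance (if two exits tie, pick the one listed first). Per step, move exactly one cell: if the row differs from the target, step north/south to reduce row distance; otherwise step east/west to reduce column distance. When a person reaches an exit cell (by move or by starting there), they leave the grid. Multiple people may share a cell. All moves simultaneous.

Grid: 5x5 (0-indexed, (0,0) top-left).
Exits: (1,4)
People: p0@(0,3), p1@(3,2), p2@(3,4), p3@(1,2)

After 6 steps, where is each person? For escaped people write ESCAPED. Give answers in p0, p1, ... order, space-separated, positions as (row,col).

Step 1: p0:(0,3)->(1,3) | p1:(3,2)->(2,2) | p2:(3,4)->(2,4) | p3:(1,2)->(1,3)
Step 2: p0:(1,3)->(1,4)->EXIT | p1:(2,2)->(1,2) | p2:(2,4)->(1,4)->EXIT | p3:(1,3)->(1,4)->EXIT
Step 3: p0:escaped | p1:(1,2)->(1,3) | p2:escaped | p3:escaped
Step 4: p0:escaped | p1:(1,3)->(1,4)->EXIT | p2:escaped | p3:escaped

ESCAPED ESCAPED ESCAPED ESCAPED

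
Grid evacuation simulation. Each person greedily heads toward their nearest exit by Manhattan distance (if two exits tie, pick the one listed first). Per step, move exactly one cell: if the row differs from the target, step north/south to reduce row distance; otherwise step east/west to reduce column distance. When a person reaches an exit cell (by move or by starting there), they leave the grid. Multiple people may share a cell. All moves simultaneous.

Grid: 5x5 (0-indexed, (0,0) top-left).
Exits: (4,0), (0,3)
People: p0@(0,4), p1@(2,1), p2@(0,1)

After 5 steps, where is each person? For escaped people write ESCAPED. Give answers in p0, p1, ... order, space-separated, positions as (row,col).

Step 1: p0:(0,4)->(0,3)->EXIT | p1:(2,1)->(3,1) | p2:(0,1)->(0,2)
Step 2: p0:escaped | p1:(3,1)->(4,1) | p2:(0,2)->(0,3)->EXIT
Step 3: p0:escaped | p1:(4,1)->(4,0)->EXIT | p2:escaped

ESCAPED ESCAPED ESCAPED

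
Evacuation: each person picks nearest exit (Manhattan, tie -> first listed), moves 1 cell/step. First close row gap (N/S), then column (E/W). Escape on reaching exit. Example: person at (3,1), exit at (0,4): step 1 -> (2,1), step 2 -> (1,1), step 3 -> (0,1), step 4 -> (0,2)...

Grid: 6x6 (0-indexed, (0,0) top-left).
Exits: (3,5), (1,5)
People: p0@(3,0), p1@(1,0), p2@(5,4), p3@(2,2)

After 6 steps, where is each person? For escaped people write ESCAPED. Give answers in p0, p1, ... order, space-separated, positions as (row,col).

Step 1: p0:(3,0)->(3,1) | p1:(1,0)->(1,1) | p2:(5,4)->(4,4) | p3:(2,2)->(3,2)
Step 2: p0:(3,1)->(3,2) | p1:(1,1)->(1,2) | p2:(4,4)->(3,4) | p3:(3,2)->(3,3)
Step 3: p0:(3,2)->(3,3) | p1:(1,2)->(1,3) | p2:(3,4)->(3,5)->EXIT | p3:(3,3)->(3,4)
Step 4: p0:(3,3)->(3,4) | p1:(1,3)->(1,4) | p2:escaped | p3:(3,4)->(3,5)->EXIT
Step 5: p0:(3,4)->(3,5)->EXIT | p1:(1,4)->(1,5)->EXIT | p2:escaped | p3:escaped

ESCAPED ESCAPED ESCAPED ESCAPED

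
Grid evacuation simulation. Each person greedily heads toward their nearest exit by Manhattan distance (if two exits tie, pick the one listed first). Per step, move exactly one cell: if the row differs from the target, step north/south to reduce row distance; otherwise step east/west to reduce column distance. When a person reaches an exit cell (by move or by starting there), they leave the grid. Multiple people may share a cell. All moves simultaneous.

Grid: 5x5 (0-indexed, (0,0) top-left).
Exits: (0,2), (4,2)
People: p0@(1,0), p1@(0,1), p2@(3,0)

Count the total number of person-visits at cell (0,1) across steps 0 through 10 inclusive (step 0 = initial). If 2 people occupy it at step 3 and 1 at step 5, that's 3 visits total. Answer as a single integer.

Answer: 2

Derivation:
Step 0: p0@(1,0) p1@(0,1) p2@(3,0) -> at (0,1): 1 [p1], cum=1
Step 1: p0@(0,0) p1@ESC p2@(4,0) -> at (0,1): 0 [-], cum=1
Step 2: p0@(0,1) p1@ESC p2@(4,1) -> at (0,1): 1 [p0], cum=2
Step 3: p0@ESC p1@ESC p2@ESC -> at (0,1): 0 [-], cum=2
Total visits = 2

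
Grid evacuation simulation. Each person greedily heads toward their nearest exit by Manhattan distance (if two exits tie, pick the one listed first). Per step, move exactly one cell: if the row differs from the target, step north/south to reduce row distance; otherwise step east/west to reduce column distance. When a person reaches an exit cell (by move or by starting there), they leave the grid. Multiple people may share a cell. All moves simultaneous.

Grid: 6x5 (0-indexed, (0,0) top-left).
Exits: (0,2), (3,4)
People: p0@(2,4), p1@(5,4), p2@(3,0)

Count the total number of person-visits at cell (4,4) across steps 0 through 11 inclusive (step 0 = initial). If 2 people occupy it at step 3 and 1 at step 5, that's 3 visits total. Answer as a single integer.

Answer: 1

Derivation:
Step 0: p0@(2,4) p1@(5,4) p2@(3,0) -> at (4,4): 0 [-], cum=0
Step 1: p0@ESC p1@(4,4) p2@(3,1) -> at (4,4): 1 [p1], cum=1
Step 2: p0@ESC p1@ESC p2@(3,2) -> at (4,4): 0 [-], cum=1
Step 3: p0@ESC p1@ESC p2@(3,3) -> at (4,4): 0 [-], cum=1
Step 4: p0@ESC p1@ESC p2@ESC -> at (4,4): 0 [-], cum=1
Total visits = 1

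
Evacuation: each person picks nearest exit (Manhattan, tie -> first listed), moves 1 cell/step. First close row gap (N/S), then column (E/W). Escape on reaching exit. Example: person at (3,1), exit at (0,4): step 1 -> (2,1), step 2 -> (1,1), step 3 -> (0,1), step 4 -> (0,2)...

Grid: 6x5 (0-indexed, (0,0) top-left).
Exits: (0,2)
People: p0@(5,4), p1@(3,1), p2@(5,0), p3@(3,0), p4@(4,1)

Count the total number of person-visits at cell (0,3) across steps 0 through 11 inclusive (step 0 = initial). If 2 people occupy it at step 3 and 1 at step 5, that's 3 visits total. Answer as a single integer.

Step 0: p0@(5,4) p1@(3,1) p2@(5,0) p3@(3,0) p4@(4,1) -> at (0,3): 0 [-], cum=0
Step 1: p0@(4,4) p1@(2,1) p2@(4,0) p3@(2,0) p4@(3,1) -> at (0,3): 0 [-], cum=0
Step 2: p0@(3,4) p1@(1,1) p2@(3,0) p3@(1,0) p4@(2,1) -> at (0,3): 0 [-], cum=0
Step 3: p0@(2,4) p1@(0,1) p2@(2,0) p3@(0,0) p4@(1,1) -> at (0,3): 0 [-], cum=0
Step 4: p0@(1,4) p1@ESC p2@(1,0) p3@(0,1) p4@(0,1) -> at (0,3): 0 [-], cum=0
Step 5: p0@(0,4) p1@ESC p2@(0,0) p3@ESC p4@ESC -> at (0,3): 0 [-], cum=0
Step 6: p0@(0,3) p1@ESC p2@(0,1) p3@ESC p4@ESC -> at (0,3): 1 [p0], cum=1
Step 7: p0@ESC p1@ESC p2@ESC p3@ESC p4@ESC -> at (0,3): 0 [-], cum=1
Total visits = 1

Answer: 1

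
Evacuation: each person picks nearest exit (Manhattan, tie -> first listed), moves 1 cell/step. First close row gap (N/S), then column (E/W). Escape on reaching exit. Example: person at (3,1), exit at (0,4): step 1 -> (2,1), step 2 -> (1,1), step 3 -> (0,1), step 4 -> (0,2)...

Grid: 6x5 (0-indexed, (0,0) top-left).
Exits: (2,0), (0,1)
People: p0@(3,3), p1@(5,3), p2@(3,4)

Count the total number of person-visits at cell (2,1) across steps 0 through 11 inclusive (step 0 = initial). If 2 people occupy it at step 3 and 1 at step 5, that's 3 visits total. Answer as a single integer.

Step 0: p0@(3,3) p1@(5,3) p2@(3,4) -> at (2,1): 0 [-], cum=0
Step 1: p0@(2,3) p1@(4,3) p2@(2,4) -> at (2,1): 0 [-], cum=0
Step 2: p0@(2,2) p1@(3,3) p2@(2,3) -> at (2,1): 0 [-], cum=0
Step 3: p0@(2,1) p1@(2,3) p2@(2,2) -> at (2,1): 1 [p0], cum=1
Step 4: p0@ESC p1@(2,2) p2@(2,1) -> at (2,1): 1 [p2], cum=2
Step 5: p0@ESC p1@(2,1) p2@ESC -> at (2,1): 1 [p1], cum=3
Step 6: p0@ESC p1@ESC p2@ESC -> at (2,1): 0 [-], cum=3
Total visits = 3

Answer: 3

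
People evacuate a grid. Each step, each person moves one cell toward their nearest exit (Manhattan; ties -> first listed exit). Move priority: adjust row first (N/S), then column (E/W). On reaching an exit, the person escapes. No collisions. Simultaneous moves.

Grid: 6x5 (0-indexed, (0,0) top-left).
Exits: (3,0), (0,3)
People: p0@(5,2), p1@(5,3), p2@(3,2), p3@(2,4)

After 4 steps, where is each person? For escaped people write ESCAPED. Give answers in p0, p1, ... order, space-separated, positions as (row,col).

Step 1: p0:(5,2)->(4,2) | p1:(5,3)->(4,3) | p2:(3,2)->(3,1) | p3:(2,4)->(1,4)
Step 2: p0:(4,2)->(3,2) | p1:(4,3)->(3,3) | p2:(3,1)->(3,0)->EXIT | p3:(1,4)->(0,4)
Step 3: p0:(3,2)->(3,1) | p1:(3,3)->(3,2) | p2:escaped | p3:(0,4)->(0,3)->EXIT
Step 4: p0:(3,1)->(3,0)->EXIT | p1:(3,2)->(3,1) | p2:escaped | p3:escaped

ESCAPED (3,1) ESCAPED ESCAPED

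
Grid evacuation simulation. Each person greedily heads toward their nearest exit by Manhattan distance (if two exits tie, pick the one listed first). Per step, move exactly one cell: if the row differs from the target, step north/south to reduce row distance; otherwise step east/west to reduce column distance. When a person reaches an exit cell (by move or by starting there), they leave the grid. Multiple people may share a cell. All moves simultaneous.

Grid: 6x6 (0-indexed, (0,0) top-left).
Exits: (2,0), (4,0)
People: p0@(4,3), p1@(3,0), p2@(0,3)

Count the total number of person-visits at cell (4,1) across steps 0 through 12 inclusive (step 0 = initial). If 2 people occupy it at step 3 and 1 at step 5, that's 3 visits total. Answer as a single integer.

Answer: 1

Derivation:
Step 0: p0@(4,3) p1@(3,0) p2@(0,3) -> at (4,1): 0 [-], cum=0
Step 1: p0@(4,2) p1@ESC p2@(1,3) -> at (4,1): 0 [-], cum=0
Step 2: p0@(4,1) p1@ESC p2@(2,3) -> at (4,1): 1 [p0], cum=1
Step 3: p0@ESC p1@ESC p2@(2,2) -> at (4,1): 0 [-], cum=1
Step 4: p0@ESC p1@ESC p2@(2,1) -> at (4,1): 0 [-], cum=1
Step 5: p0@ESC p1@ESC p2@ESC -> at (4,1): 0 [-], cum=1
Total visits = 1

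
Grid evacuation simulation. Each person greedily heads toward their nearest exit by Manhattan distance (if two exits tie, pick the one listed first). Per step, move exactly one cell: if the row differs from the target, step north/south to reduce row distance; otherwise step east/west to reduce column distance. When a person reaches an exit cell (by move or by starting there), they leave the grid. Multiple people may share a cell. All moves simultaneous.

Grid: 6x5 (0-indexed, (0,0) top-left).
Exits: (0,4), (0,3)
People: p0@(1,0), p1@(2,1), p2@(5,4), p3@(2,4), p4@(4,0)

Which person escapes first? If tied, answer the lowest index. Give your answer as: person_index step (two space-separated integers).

Answer: 3 2

Derivation:
Step 1: p0:(1,0)->(0,0) | p1:(2,1)->(1,1) | p2:(5,4)->(4,4) | p3:(2,4)->(1,4) | p4:(4,0)->(3,0)
Step 2: p0:(0,0)->(0,1) | p1:(1,1)->(0,1) | p2:(4,4)->(3,4) | p3:(1,4)->(0,4)->EXIT | p4:(3,0)->(2,0)
Step 3: p0:(0,1)->(0,2) | p1:(0,1)->(0,2) | p2:(3,4)->(2,4) | p3:escaped | p4:(2,0)->(1,0)
Step 4: p0:(0,2)->(0,3)->EXIT | p1:(0,2)->(0,3)->EXIT | p2:(2,4)->(1,4) | p3:escaped | p4:(1,0)->(0,0)
Step 5: p0:escaped | p1:escaped | p2:(1,4)->(0,4)->EXIT | p3:escaped | p4:(0,0)->(0,1)
Step 6: p0:escaped | p1:escaped | p2:escaped | p3:escaped | p4:(0,1)->(0,2)
Step 7: p0:escaped | p1:escaped | p2:escaped | p3:escaped | p4:(0,2)->(0,3)->EXIT
Exit steps: [4, 4, 5, 2, 7]
First to escape: p3 at step 2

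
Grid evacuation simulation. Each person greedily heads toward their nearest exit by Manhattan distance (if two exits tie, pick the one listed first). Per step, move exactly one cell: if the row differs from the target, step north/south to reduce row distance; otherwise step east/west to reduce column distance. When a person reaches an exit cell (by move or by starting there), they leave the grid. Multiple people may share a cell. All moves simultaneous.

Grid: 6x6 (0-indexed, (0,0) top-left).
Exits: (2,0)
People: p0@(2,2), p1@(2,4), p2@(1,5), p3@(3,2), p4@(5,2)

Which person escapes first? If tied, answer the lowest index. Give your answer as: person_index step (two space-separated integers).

Answer: 0 2

Derivation:
Step 1: p0:(2,2)->(2,1) | p1:(2,4)->(2,3) | p2:(1,5)->(2,5) | p3:(3,2)->(2,2) | p4:(5,2)->(4,2)
Step 2: p0:(2,1)->(2,0)->EXIT | p1:(2,3)->(2,2) | p2:(2,5)->(2,4) | p3:(2,2)->(2,1) | p4:(4,2)->(3,2)
Step 3: p0:escaped | p1:(2,2)->(2,1) | p2:(2,4)->(2,3) | p3:(2,1)->(2,0)->EXIT | p4:(3,2)->(2,2)
Step 4: p0:escaped | p1:(2,1)->(2,0)->EXIT | p2:(2,3)->(2,2) | p3:escaped | p4:(2,2)->(2,1)
Step 5: p0:escaped | p1:escaped | p2:(2,2)->(2,1) | p3:escaped | p4:(2,1)->(2,0)->EXIT
Step 6: p0:escaped | p1:escaped | p2:(2,1)->(2,0)->EXIT | p3:escaped | p4:escaped
Exit steps: [2, 4, 6, 3, 5]
First to escape: p0 at step 2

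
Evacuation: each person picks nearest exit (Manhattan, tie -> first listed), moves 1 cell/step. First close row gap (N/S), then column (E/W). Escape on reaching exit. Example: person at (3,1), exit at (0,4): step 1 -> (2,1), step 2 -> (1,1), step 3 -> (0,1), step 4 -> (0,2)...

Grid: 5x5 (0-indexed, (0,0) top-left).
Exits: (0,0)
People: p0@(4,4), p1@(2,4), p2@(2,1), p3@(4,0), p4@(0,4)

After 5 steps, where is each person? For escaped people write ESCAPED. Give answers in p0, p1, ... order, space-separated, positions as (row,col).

Step 1: p0:(4,4)->(3,4) | p1:(2,4)->(1,4) | p2:(2,1)->(1,1) | p3:(4,0)->(3,0) | p4:(0,4)->(0,3)
Step 2: p0:(3,4)->(2,4) | p1:(1,4)->(0,4) | p2:(1,1)->(0,1) | p3:(3,0)->(2,0) | p4:(0,3)->(0,2)
Step 3: p0:(2,4)->(1,4) | p1:(0,4)->(0,3) | p2:(0,1)->(0,0)->EXIT | p3:(2,0)->(1,0) | p4:(0,2)->(0,1)
Step 4: p0:(1,4)->(0,4) | p1:(0,3)->(0,2) | p2:escaped | p3:(1,0)->(0,0)->EXIT | p4:(0,1)->(0,0)->EXIT
Step 5: p0:(0,4)->(0,3) | p1:(0,2)->(0,1) | p2:escaped | p3:escaped | p4:escaped

(0,3) (0,1) ESCAPED ESCAPED ESCAPED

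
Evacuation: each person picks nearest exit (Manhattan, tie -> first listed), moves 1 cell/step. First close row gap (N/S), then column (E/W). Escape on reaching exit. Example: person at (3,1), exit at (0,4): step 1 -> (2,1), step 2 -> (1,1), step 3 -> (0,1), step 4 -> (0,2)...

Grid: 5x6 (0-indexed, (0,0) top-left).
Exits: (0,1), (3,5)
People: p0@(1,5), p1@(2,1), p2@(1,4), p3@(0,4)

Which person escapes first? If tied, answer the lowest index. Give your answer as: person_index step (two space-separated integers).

Answer: 0 2

Derivation:
Step 1: p0:(1,5)->(2,5) | p1:(2,1)->(1,1) | p2:(1,4)->(2,4) | p3:(0,4)->(0,3)
Step 2: p0:(2,5)->(3,5)->EXIT | p1:(1,1)->(0,1)->EXIT | p2:(2,4)->(3,4) | p3:(0,3)->(0,2)
Step 3: p0:escaped | p1:escaped | p2:(3,4)->(3,5)->EXIT | p3:(0,2)->(0,1)->EXIT
Exit steps: [2, 2, 3, 3]
First to escape: p0 at step 2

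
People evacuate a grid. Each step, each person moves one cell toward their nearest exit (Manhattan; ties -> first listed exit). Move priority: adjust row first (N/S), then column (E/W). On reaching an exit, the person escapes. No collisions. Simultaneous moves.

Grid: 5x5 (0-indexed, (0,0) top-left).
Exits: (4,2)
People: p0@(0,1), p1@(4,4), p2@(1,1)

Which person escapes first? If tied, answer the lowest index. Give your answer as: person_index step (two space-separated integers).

Step 1: p0:(0,1)->(1,1) | p1:(4,4)->(4,3) | p2:(1,1)->(2,1)
Step 2: p0:(1,1)->(2,1) | p1:(4,3)->(4,2)->EXIT | p2:(2,1)->(3,1)
Step 3: p0:(2,1)->(3,1) | p1:escaped | p2:(3,1)->(4,1)
Step 4: p0:(3,1)->(4,1) | p1:escaped | p2:(4,1)->(4,2)->EXIT
Step 5: p0:(4,1)->(4,2)->EXIT | p1:escaped | p2:escaped
Exit steps: [5, 2, 4]
First to escape: p1 at step 2

Answer: 1 2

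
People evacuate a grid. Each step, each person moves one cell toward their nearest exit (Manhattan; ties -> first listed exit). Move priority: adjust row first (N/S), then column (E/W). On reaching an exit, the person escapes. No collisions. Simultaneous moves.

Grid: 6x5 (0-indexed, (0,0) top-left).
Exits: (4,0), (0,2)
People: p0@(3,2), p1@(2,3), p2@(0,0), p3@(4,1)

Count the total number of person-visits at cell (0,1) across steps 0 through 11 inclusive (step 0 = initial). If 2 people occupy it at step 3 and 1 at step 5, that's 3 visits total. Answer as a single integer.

Answer: 1

Derivation:
Step 0: p0@(3,2) p1@(2,3) p2@(0,0) p3@(4,1) -> at (0,1): 0 [-], cum=0
Step 1: p0@(4,2) p1@(1,3) p2@(0,1) p3@ESC -> at (0,1): 1 [p2], cum=1
Step 2: p0@(4,1) p1@(0,3) p2@ESC p3@ESC -> at (0,1): 0 [-], cum=1
Step 3: p0@ESC p1@ESC p2@ESC p3@ESC -> at (0,1): 0 [-], cum=1
Total visits = 1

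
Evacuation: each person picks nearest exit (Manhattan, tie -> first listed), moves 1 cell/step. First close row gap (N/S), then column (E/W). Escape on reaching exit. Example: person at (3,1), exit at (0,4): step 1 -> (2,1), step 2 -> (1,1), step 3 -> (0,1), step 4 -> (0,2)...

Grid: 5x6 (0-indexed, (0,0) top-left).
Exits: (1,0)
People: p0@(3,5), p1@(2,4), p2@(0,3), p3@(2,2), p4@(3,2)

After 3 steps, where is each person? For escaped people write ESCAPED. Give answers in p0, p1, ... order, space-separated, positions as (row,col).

Step 1: p0:(3,5)->(2,5) | p1:(2,4)->(1,4) | p2:(0,3)->(1,3) | p3:(2,2)->(1,2) | p4:(3,2)->(2,2)
Step 2: p0:(2,5)->(1,5) | p1:(1,4)->(1,3) | p2:(1,3)->(1,2) | p3:(1,2)->(1,1) | p4:(2,2)->(1,2)
Step 3: p0:(1,5)->(1,4) | p1:(1,3)->(1,2) | p2:(1,2)->(1,1) | p3:(1,1)->(1,0)->EXIT | p4:(1,2)->(1,1)

(1,4) (1,2) (1,1) ESCAPED (1,1)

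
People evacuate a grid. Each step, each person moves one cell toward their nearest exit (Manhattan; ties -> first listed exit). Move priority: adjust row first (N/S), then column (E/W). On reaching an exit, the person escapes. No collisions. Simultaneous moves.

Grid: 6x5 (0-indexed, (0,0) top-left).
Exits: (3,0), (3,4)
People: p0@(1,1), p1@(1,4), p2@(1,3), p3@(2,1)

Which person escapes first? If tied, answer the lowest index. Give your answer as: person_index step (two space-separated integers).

Answer: 1 2

Derivation:
Step 1: p0:(1,1)->(2,1) | p1:(1,4)->(2,4) | p2:(1,3)->(2,3) | p3:(2,1)->(3,1)
Step 2: p0:(2,1)->(3,1) | p1:(2,4)->(3,4)->EXIT | p2:(2,3)->(3,3) | p3:(3,1)->(3,0)->EXIT
Step 3: p0:(3,1)->(3,0)->EXIT | p1:escaped | p2:(3,3)->(3,4)->EXIT | p3:escaped
Exit steps: [3, 2, 3, 2]
First to escape: p1 at step 2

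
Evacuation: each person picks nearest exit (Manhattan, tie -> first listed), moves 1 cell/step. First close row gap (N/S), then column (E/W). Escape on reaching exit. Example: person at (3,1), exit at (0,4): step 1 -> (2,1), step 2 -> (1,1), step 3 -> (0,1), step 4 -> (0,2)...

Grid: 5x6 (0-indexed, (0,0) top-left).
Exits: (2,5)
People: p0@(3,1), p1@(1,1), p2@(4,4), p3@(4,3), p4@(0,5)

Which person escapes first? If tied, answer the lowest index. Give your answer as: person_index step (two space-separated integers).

Answer: 4 2

Derivation:
Step 1: p0:(3,1)->(2,1) | p1:(1,1)->(2,1) | p2:(4,4)->(3,4) | p3:(4,3)->(3,3) | p4:(0,5)->(1,5)
Step 2: p0:(2,1)->(2,2) | p1:(2,1)->(2,2) | p2:(3,4)->(2,4) | p3:(3,3)->(2,3) | p4:(1,5)->(2,5)->EXIT
Step 3: p0:(2,2)->(2,3) | p1:(2,2)->(2,3) | p2:(2,4)->(2,5)->EXIT | p3:(2,3)->(2,4) | p4:escaped
Step 4: p0:(2,3)->(2,4) | p1:(2,3)->(2,4) | p2:escaped | p3:(2,4)->(2,5)->EXIT | p4:escaped
Step 5: p0:(2,4)->(2,5)->EXIT | p1:(2,4)->(2,5)->EXIT | p2:escaped | p3:escaped | p4:escaped
Exit steps: [5, 5, 3, 4, 2]
First to escape: p4 at step 2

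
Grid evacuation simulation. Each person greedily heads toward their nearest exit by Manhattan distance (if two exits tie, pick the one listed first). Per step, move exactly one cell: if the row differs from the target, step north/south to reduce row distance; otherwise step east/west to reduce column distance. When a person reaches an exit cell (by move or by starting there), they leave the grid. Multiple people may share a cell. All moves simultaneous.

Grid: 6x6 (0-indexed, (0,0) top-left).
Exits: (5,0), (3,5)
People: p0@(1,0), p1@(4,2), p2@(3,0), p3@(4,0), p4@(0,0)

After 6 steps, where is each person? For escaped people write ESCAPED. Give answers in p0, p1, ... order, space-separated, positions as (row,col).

Step 1: p0:(1,0)->(2,0) | p1:(4,2)->(5,2) | p2:(3,0)->(4,0) | p3:(4,0)->(5,0)->EXIT | p4:(0,0)->(1,0)
Step 2: p0:(2,0)->(3,0) | p1:(5,2)->(5,1) | p2:(4,0)->(5,0)->EXIT | p3:escaped | p4:(1,0)->(2,0)
Step 3: p0:(3,0)->(4,0) | p1:(5,1)->(5,0)->EXIT | p2:escaped | p3:escaped | p4:(2,0)->(3,0)
Step 4: p0:(4,0)->(5,0)->EXIT | p1:escaped | p2:escaped | p3:escaped | p4:(3,0)->(4,0)
Step 5: p0:escaped | p1:escaped | p2:escaped | p3:escaped | p4:(4,0)->(5,0)->EXIT

ESCAPED ESCAPED ESCAPED ESCAPED ESCAPED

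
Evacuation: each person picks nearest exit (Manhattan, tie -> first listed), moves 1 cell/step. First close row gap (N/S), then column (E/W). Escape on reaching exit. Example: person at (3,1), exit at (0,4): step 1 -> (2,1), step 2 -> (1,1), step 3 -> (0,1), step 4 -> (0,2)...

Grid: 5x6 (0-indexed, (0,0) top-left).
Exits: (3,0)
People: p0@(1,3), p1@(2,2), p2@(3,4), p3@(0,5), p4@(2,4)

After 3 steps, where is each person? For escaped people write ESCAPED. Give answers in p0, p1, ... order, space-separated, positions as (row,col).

Step 1: p0:(1,3)->(2,3) | p1:(2,2)->(3,2) | p2:(3,4)->(3,3) | p3:(0,5)->(1,5) | p4:(2,4)->(3,4)
Step 2: p0:(2,3)->(3,3) | p1:(3,2)->(3,1) | p2:(3,3)->(3,2) | p3:(1,5)->(2,5) | p4:(3,4)->(3,3)
Step 3: p0:(3,3)->(3,2) | p1:(3,1)->(3,0)->EXIT | p2:(3,2)->(3,1) | p3:(2,5)->(3,5) | p4:(3,3)->(3,2)

(3,2) ESCAPED (3,1) (3,5) (3,2)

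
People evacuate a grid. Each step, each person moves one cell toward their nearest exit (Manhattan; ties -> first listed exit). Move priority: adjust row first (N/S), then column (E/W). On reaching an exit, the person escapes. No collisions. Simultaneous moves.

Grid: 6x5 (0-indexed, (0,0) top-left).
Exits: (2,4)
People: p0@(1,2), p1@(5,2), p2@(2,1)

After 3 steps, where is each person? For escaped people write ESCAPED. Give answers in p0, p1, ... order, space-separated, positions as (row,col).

Step 1: p0:(1,2)->(2,2) | p1:(5,2)->(4,2) | p2:(2,1)->(2,2)
Step 2: p0:(2,2)->(2,3) | p1:(4,2)->(3,2) | p2:(2,2)->(2,3)
Step 3: p0:(2,3)->(2,4)->EXIT | p1:(3,2)->(2,2) | p2:(2,3)->(2,4)->EXIT

ESCAPED (2,2) ESCAPED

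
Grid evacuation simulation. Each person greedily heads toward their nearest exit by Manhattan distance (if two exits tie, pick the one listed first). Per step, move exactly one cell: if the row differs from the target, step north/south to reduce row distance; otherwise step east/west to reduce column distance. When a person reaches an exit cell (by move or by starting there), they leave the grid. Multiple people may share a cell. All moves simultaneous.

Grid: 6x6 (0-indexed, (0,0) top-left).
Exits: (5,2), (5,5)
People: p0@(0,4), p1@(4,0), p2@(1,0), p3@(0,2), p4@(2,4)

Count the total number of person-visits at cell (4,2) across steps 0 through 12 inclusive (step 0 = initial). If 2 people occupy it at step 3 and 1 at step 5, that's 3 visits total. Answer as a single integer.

Answer: 1

Derivation:
Step 0: p0@(0,4) p1@(4,0) p2@(1,0) p3@(0,2) p4@(2,4) -> at (4,2): 0 [-], cum=0
Step 1: p0@(1,4) p1@(5,0) p2@(2,0) p3@(1,2) p4@(3,4) -> at (4,2): 0 [-], cum=0
Step 2: p0@(2,4) p1@(5,1) p2@(3,0) p3@(2,2) p4@(4,4) -> at (4,2): 0 [-], cum=0
Step 3: p0@(3,4) p1@ESC p2@(4,0) p3@(3,2) p4@(5,4) -> at (4,2): 0 [-], cum=0
Step 4: p0@(4,4) p1@ESC p2@(5,0) p3@(4,2) p4@ESC -> at (4,2): 1 [p3], cum=1
Step 5: p0@(5,4) p1@ESC p2@(5,1) p3@ESC p4@ESC -> at (4,2): 0 [-], cum=1
Step 6: p0@ESC p1@ESC p2@ESC p3@ESC p4@ESC -> at (4,2): 0 [-], cum=1
Total visits = 1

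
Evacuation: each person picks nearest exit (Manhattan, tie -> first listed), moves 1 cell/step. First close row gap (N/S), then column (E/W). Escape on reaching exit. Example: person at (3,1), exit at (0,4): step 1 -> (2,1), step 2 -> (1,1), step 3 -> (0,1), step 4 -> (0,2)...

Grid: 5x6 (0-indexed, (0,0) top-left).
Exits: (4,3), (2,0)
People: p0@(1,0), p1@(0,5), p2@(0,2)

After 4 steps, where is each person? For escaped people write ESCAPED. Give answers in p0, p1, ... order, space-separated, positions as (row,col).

Step 1: p0:(1,0)->(2,0)->EXIT | p1:(0,5)->(1,5) | p2:(0,2)->(1,2)
Step 2: p0:escaped | p1:(1,5)->(2,5) | p2:(1,2)->(2,2)
Step 3: p0:escaped | p1:(2,5)->(3,5) | p2:(2,2)->(2,1)
Step 4: p0:escaped | p1:(3,5)->(4,5) | p2:(2,1)->(2,0)->EXIT

ESCAPED (4,5) ESCAPED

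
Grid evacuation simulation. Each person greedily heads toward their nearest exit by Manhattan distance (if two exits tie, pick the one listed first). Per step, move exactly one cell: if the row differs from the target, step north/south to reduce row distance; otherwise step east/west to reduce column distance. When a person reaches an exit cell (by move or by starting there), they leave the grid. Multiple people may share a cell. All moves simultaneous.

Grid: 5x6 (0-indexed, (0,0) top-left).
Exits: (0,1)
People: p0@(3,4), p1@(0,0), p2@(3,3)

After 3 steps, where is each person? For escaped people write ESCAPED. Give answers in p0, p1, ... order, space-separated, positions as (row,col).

Step 1: p0:(3,4)->(2,4) | p1:(0,0)->(0,1)->EXIT | p2:(3,3)->(2,3)
Step 2: p0:(2,4)->(1,4) | p1:escaped | p2:(2,3)->(1,3)
Step 3: p0:(1,4)->(0,4) | p1:escaped | p2:(1,3)->(0,3)

(0,4) ESCAPED (0,3)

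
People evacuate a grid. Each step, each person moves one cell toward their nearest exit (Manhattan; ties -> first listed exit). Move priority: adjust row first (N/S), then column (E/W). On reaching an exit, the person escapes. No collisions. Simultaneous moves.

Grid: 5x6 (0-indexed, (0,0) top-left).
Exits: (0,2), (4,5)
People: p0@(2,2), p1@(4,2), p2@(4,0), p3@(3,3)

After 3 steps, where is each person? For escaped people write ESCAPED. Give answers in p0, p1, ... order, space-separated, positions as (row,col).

Step 1: p0:(2,2)->(1,2) | p1:(4,2)->(4,3) | p2:(4,0)->(4,1) | p3:(3,3)->(4,3)
Step 2: p0:(1,2)->(0,2)->EXIT | p1:(4,3)->(4,4) | p2:(4,1)->(4,2) | p3:(4,3)->(4,4)
Step 3: p0:escaped | p1:(4,4)->(4,5)->EXIT | p2:(4,2)->(4,3) | p3:(4,4)->(4,5)->EXIT

ESCAPED ESCAPED (4,3) ESCAPED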